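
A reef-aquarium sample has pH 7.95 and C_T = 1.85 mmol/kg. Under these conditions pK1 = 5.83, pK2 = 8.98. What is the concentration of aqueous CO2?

α₀ = 1 / (1 + K1/[H⁺] + K1K2/[H⁺]²) = 1 / (1 + 10^+2.12 + 10^+1.09)
   = 1 / (1 + 131.83 + 12.303) = 1/145.13 = 0.006890
[CO2*] = α₀ × DIC = 0.006890 × 1.85 = 0.0127 mmol/kg = 12.7 μmol/kg

[CO2*] = 12.7 μmol/kg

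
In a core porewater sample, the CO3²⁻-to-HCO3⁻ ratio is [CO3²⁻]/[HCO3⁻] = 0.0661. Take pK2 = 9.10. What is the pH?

pH = 7.92

From K2 = [H⁺][CO3²⁻]/[HCO3⁻]:  pH = pK2 + log₁₀([CO3²⁻]/[HCO3⁻])
log₁₀(0.0661) = -1.180
pH = 9.10 + (-1.180) = 7.92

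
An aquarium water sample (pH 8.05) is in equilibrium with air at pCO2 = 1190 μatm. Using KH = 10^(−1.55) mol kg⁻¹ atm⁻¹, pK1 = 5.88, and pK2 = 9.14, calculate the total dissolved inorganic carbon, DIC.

DIC = 5.40 mmol/kg

[CO2*] = KH · pCO2 = 10^(−1.55) × 1190×10^-6 = 3.354×10^-5 mol/kg
α₀ = 1/(1 + K1/[H⁺] + K1K2/[H⁺]²) = 1/(1 + 10^+2.17 + 10^+1.08) = 0.006214
DIC = [CO2*]/α₀ = 3.354×10^-5 / 0.006214 = 5.40 mmol/kg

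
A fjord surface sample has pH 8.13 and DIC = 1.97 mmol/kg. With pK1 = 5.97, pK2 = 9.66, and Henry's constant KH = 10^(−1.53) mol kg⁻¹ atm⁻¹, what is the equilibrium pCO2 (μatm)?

pCO2 = 446 μatm

α₀ = 1 / (1 + K1/[H⁺] + K1K2/[H⁺]²) = 1 / (1 + 10^+2.16 + 10^+0.63)
   = 1 / (1 + 144.54 + 4.2658) = 1/149.81 = 0.006675
[CO2*] = α₀ × DIC = 0.006675 × 1.97 = 0.01315 mmol/kg = 13.15 μmol/kg
pCO2 = [CO2*]/KH = 1.315×10^-5 / 2.951×10^-2 = 446 μatm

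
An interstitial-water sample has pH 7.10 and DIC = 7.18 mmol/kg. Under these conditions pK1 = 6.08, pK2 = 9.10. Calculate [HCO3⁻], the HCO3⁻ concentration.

[HCO3⁻] = 6.49 mmol/kg

α₁ = 1 / (1 + [H⁺]/K1 + K2/[H⁺]) = 1 / (1 + 10^-1.02 + 10^-2.00)
   = 1 / (1 + 0.095499 + 0.010000) = 1/1.1055 = 0.9046
[HCO3⁻] = α₁ × DIC = 0.9046 × 7.18 = 6.49 mmol/kg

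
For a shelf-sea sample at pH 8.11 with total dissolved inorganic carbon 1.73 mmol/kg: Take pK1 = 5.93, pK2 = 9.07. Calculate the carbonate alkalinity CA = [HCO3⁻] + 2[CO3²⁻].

CA = 1.89 mmol/kg

CA = [HCO3⁻] + 2[CO3²⁻] = (α₁ + 2α₂)·DIC
At pH 8.11: [H⁺]/K1 = 10^-2.18 = 0.0066069, K2/[H⁺] = 10^-0.96 = 0.10965
α₁ = 1/(1 + 0.0066069 + 0.10965) = 1/1.1163 = 0.8959; α₂ = α₁·K2/[H⁺] = 0.09823
α₁ + 2α₂ = 1.0923
CA = 1.0923 × 1.73 = 1.89 mmol/kg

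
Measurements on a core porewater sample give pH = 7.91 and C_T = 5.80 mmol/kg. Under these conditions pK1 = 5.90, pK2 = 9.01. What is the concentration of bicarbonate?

[HCO3⁻] = 5.32 mmol/kg

α₁ = 1 / (1 + [H⁺]/K1 + K2/[H⁺]) = 1 / (1 + 10^-2.01 + 10^-1.10)
   = 1 / (1 + 0.0097724 + 0.079433) = 1/1.0892 = 0.9181
[HCO3⁻] = α₁ × DIC = 0.9181 × 5.80 = 5.32 mmol/kg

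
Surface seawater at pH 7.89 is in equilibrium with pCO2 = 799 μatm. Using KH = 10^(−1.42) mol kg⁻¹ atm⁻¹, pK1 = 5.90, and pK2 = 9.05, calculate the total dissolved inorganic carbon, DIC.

[CO2*] = KH · pCO2 = 10^(−1.42) × 799×10^-6 = 3.038×10^-5 mol/kg
α₀ = 1/(1 + K1/[H⁺] + K1K2/[H⁺]²) = 1/(1 + 10^+1.99 + 10^+0.83) = 0.009480
DIC = [CO2*]/α₀ = 3.038×10^-5 / 0.009480 = 3.20 mmol/kg

DIC = 3.20 mmol/kg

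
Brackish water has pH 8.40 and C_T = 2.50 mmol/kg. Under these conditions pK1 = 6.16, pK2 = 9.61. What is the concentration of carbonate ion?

α₂ = 1 / (1 + [H⁺]/K2 + [H⁺]²/(K1K2)) = 1 / (1 + 10^+1.21 + 10^-1.03)
   = 1 / (1 + 16.218 + 0.093325) = 1/17.311 = 0.05777
[CO3²⁻] = α₂ × DIC = 0.05777 × 2.50 = 0.144 mmol/kg

[CO3²⁻] = 0.144 mmol/kg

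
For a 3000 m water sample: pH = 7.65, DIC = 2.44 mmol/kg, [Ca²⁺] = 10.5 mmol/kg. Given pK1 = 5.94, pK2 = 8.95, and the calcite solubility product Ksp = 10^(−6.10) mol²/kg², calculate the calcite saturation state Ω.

α₂ = 1 / (1 + [H⁺]/K2 + [H⁺]²/(K1K2)) = 1 / (1 + 10^+1.30 + 10^-0.41)
   = 1 / (1 + 19.953 + 0.38905) = 1/21.342 = 0.04686
[CO3²⁻] = α₂ × DIC = 0.04686 × 2.44 = 0.1143 mmol/kg
Ksp = 10^(−6.10) = 7.943×10^-7
Ω = [Ca²⁺][CO3²⁻]/Ksp = (10.5×10^-3)(1.143×10^-4) / 7.943×10^-7 = 1.51

Ω = 1.51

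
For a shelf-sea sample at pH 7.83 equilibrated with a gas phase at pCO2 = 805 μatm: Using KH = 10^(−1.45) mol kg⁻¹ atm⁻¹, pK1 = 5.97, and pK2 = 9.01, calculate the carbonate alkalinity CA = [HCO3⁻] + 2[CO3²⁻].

[CO2*] = KH · pCO2 = 10^(−1.45) × 805×10^-6 = 2.856×10^-5 mol/kg
α₀ = 1/(1 + K1/[H⁺] + K1K2/[H⁺]²) = 1/(1 + 10^+1.86 + 10^+0.68) = 0.01278
DIC = [CO2*]/α₀ = 2.856×10^-5 / 0.01278 = 2.234 mmol/kg
CA = (α₁ + 2α₂)·DIC = (0.9260 + 2×0.06118) × 2.234 = 2.34 mmol/kg

CA = 2.34 mmol/kg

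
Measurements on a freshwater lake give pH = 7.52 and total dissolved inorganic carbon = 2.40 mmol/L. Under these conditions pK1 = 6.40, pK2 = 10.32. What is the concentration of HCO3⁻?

α₁ = 1 / (1 + [H⁺]/K1 + K2/[H⁺]) = 1 / (1 + 10^-1.12 + 10^-2.80)
   = 1 / (1 + 0.075858 + 0.0015849) = 1/1.0774 = 0.9281
[HCO3⁻] = α₁ × DIC = 0.9281 × 2.40 = 2.23 mmol/L

[HCO3⁻] = 2.23 mmol/L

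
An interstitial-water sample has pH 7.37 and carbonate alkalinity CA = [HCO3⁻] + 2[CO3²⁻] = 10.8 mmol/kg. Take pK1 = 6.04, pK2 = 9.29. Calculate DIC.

CA = [HCO3⁻] + 2[CO3²⁻] = (α₁ + 2α₂)·DIC
At pH 7.37: [H⁺]/K1 = 10^-1.33 = 0.046774, K2/[H⁺] = 10^-1.92 = 0.012023
α₁ = 1/(1 + 0.046774 + 0.012023) = 1/1.0588 = 0.9445; α₂ = α₁·K2/[H⁺] = 0.01136
α₁ + 2α₂ = 0.9672
DIC = CA / (α₁ + 2α₂) = 10.8 / 0.9672 = 11.2 mmol/kg

DIC = 11.2 mmol/kg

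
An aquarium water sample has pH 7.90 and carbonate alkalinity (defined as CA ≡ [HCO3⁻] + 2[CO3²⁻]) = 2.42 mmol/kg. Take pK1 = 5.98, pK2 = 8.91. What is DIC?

CA = [HCO3⁻] + 2[CO3²⁻] = (α₁ + 2α₂)·DIC
At pH 7.90: [H⁺]/K1 = 10^-1.92 = 0.012023, K2/[H⁺] = 10^-1.01 = 0.097724
α₁ = 1/(1 + 0.012023 + 0.097724) = 1/1.1097 = 0.9011; α₂ = α₁·K2/[H⁺] = 0.08806
α₁ + 2α₂ = 1.0772
DIC = CA / (α₁ + 2α₂) = 2.42 / 1.0772 = 2.25 mmol/kg

DIC = 2.25 mmol/kg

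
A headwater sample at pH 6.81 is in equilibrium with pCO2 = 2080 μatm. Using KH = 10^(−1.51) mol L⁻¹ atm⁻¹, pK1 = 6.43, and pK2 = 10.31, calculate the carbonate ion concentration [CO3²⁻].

[CO3²⁻] = 0.0488 μmol/L

[CO2*] = KH · pCO2 = 10^(−1.51) × 2080×10^-6 = 6.428×10^-5 mol/L
α₀ = 1/(1 + K1/[H⁺] + K1K2/[H⁺]²) = 1/(1 + 10^+0.38 + 10^-3.12) = 0.2942
DIC = [CO2*]/α₀ = 6.428×10^-5 / 0.2942 = 0.2185 mmol/L
[CO3²⁻] = α₂·DIC; α₂ = 0.0002231, so [CO3²⁻] = 0.0002231 × 0.2185 = 4.88×10^-5 mmol/L = 0.0488 μmol/L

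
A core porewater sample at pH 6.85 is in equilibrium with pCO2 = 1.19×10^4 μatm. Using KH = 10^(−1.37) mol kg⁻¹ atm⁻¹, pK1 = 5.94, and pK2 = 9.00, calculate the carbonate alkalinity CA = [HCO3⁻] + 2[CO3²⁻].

CA = 4.18 mmol/kg

[CO2*] = KH · pCO2 = 10^(−1.37) × 1.19×10^4×10^-6 = 5.076×10^-4 mol/kg
α₀ = 1/(1 + K1/[H⁺] + K1K2/[H⁺]²) = 1/(1 + 10^+0.91 + 10^-1.24) = 0.1089
DIC = [CO2*]/α₀ = 5.076×10^-4 / 0.1089 = 4.663 mmol/kg
CA = (α₁ + 2α₂)·DIC = (0.8849 + 2×0.006264) × 4.663 = 4.18 mmol/kg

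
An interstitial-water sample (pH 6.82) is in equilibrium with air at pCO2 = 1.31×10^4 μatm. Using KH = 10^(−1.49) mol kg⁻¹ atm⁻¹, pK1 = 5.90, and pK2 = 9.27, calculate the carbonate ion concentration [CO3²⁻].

[CO2*] = KH · pCO2 = 10^(−1.49) × 1.31×10^4×10^-6 = 4.239×10^-4 mol/kg
α₀ = 1/(1 + K1/[H⁺] + K1K2/[H⁺]²) = 1/(1 + 10^+0.92 + 10^-1.53) = 0.1070
DIC = [CO2*]/α₀ = 4.239×10^-4 / 0.1070 = 3.962 mmol/kg
[CO3²⁻] = α₂·DIC; α₂ = 0.003157, so [CO3²⁻] = 0.003157 × 3.962 = 0.0125 mmol/kg = 12.5 μmol/kg

[CO3²⁻] = 12.5 μmol/kg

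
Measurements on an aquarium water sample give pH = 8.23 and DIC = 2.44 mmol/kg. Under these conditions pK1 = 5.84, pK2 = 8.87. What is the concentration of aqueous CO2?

[CO2*] = 8.06 μmol/kg

α₀ = 1 / (1 + K1/[H⁺] + K1K2/[H⁺]²) = 1 / (1 + 10^+2.39 + 10^+1.75)
   = 1 / (1 + 245.47 + 56.234) = 1/302.71 = 0.003304
[CO2*] = α₀ × DIC = 0.003304 × 2.44 = 0.00806 mmol/kg = 8.06 μmol/kg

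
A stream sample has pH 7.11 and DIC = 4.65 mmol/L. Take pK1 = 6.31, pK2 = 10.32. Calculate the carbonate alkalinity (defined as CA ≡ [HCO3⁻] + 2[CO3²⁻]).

CA = [HCO3⁻] + 2[CO3²⁻] = (α₁ + 2α₂)·DIC
At pH 7.11: [H⁺]/K1 = 10^-0.80 = 0.15849, K2/[H⁺] = 10^-3.21 = 0.00061660
α₁ = 1/(1 + 0.15849 + 0.00061660) = 1/1.1591 = 0.8627; α₂ = α₁·K2/[H⁺] = 0.0005320
α₁ + 2α₂ = 0.8638
CA = 0.8638 × 4.65 = 4.02 mmol/L

CA = 4.02 mmol/L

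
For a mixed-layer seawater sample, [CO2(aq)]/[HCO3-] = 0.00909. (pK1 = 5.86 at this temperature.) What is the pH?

pH = 7.90

From K1 = [H⁺][HCO3-]/[CO2(aq)]:  pH = pK1 − log₁₀([CO2(aq)]/[HCO3-])
log₁₀(0.00909) = -2.041
pH = 5.86 − (-2.041) = 7.90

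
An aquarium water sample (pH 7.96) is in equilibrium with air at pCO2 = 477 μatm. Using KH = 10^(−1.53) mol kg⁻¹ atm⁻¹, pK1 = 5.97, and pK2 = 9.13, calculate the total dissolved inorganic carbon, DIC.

DIC = 1.48 mmol/kg

[CO2*] = KH · pCO2 = 10^(−1.53) × 477×10^-6 = 1.408×10^-5 mol/kg
α₀ = 1/(1 + K1/[H⁺] + K1K2/[H⁺]²) = 1/(1 + 10^+1.99 + 10^+0.82) = 0.009494
DIC = [CO2*]/α₀ = 1.408×10^-5 / 0.009494 = 1.48 mmol/kg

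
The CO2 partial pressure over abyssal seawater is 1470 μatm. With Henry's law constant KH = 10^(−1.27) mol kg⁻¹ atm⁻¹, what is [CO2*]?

[CO2*] = 78.9 μmol/kg

KH = 10^(−1.27) = 5.370×10^-2 mol kg⁻¹ atm⁻¹
[CO2*] = KH · pCO2 = 5.370×10^-2 × 1470×10^-6 atm = 7.89×10^-5 mol/kg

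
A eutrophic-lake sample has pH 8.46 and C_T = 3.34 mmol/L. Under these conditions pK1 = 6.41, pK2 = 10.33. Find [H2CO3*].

α₀ = 1 / (1 + K1/[H⁺] + K1K2/[H⁺]²) = 1 / (1 + 10^+2.05 + 10^+0.18)
   = 1 / (1 + 112.20 + 1.5136) = 1/114.72 = 0.008717
[CO2*] = α₀ × DIC = 0.008717 × 3.34 = 0.0291 mmol/L

[CO2*] = 0.0291 mmol/L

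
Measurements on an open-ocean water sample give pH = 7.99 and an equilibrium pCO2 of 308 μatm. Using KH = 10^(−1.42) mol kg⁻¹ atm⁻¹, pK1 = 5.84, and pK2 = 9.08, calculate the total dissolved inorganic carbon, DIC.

[CO2*] = KH · pCO2 = 10^(−1.42) × 308×10^-6 = 1.171×10^-5 mol/kg
α₀ = 1/(1 + K1/[H⁺] + K1K2/[H⁺]²) = 1/(1 + 10^+2.15 + 10^+1.06) = 0.006505
DIC = [CO2*]/α₀ = 1.171×10^-5 / 0.006505 = 1.80 mmol/kg

DIC = 1.80 mmol/kg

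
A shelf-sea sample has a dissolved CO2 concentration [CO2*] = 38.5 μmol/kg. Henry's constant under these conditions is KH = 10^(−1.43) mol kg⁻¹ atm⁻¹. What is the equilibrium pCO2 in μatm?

KH = 10^(−1.43) = 3.715×10^-2 mol kg⁻¹ atm⁻¹
pCO2 = [CO2*]/KH = 38.5×10^-6 / 3.715×10^-2 = 1.04×10^-3 atm = 1040 μatm

pCO2 = 1040 μatm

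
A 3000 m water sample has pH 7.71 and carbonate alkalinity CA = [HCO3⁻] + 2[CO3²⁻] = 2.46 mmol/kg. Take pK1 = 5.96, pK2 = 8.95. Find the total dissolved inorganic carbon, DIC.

DIC = 2.37 mmol/kg

CA = [HCO3⁻] + 2[CO3²⁻] = (α₁ + 2α₂)·DIC
At pH 7.71: [H⁺]/K1 = 10^-1.75 = 0.017783, K2/[H⁺] = 10^-1.24 = 0.057544
α₁ = 1/(1 + 0.017783 + 0.057544) = 1/1.0753 = 0.9299; α₂ = α₁·K2/[H⁺] = 0.05351
α₁ + 2α₂ = 1.0370
DIC = CA / (α₁ + 2α₂) = 2.46 / 1.0370 = 2.37 mmol/kg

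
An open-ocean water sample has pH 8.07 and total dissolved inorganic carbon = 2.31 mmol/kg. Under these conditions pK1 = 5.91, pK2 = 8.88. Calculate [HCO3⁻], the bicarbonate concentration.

[HCO3⁻] = 1.99 mmol/kg

α₁ = 1 / (1 + [H⁺]/K1 + K2/[H⁺]) = 1 / (1 + 10^-2.16 + 10^-0.81)
   = 1 / (1 + 0.0069183 + 0.15488) = 1/1.1618 = 0.8607
[HCO3⁻] = α₁ × DIC = 0.8607 × 2.31 = 1.99 mmol/kg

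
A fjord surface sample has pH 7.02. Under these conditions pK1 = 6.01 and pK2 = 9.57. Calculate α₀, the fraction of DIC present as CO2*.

α₀ = 0.0888

α₀ = 1 / (1 + K1/[H⁺] + K1K2/[H⁺]²) = 1 / (1 + 10^+1.01 + 10^-1.54)
   = 1 / (1 + 10.233 + 0.028840) = 1/11.262 = 0.08880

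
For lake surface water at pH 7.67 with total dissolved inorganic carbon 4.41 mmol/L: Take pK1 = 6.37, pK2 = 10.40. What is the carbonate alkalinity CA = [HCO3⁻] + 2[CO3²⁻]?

CA = [HCO3⁻] + 2[CO3²⁻] = (α₁ + 2α₂)·DIC
At pH 7.67: [H⁺]/K1 = 10^-1.30 = 0.050119, K2/[H⁺] = 10^-2.73 = 0.0018621
α₁ = 1/(1 + 0.050119 + 0.0018621) = 1/1.0520 = 0.9506; α₂ = α₁·K2/[H⁺] = 0.001770
α₁ + 2α₂ = 0.9541
CA = 0.9541 × 4.41 = 4.21 mmol/L

CA = 4.21 mmol/L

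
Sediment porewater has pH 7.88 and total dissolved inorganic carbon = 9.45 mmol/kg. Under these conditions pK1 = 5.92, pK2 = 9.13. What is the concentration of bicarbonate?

[HCO3⁻] = 8.85 mmol/kg

α₁ = 1 / (1 + [H⁺]/K1 + K2/[H⁺]) = 1 / (1 + 10^-1.96 + 10^-1.25)
   = 1 / (1 + 0.010965 + 0.056234) = 1/1.0672 = 0.9370
[HCO3⁻] = α₁ × DIC = 0.9370 × 9.45 = 8.85 mmol/kg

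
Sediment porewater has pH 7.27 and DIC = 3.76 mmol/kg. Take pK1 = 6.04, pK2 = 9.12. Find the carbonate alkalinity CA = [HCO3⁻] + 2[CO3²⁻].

CA = [HCO3⁻] + 2[CO3²⁻] = (α₁ + 2α₂)·DIC
At pH 7.27: [H⁺]/K1 = 10^-1.23 = 0.058884, K2/[H⁺] = 10^-1.85 = 0.014125
α₁ = 1/(1 + 0.058884 + 0.014125) = 1/1.0730 = 0.9320; α₂ = α₁·K2/[H⁺] = 0.01316
α₁ + 2α₂ = 0.9583
CA = 0.9583 × 3.76 = 3.60 mmol/kg

CA = 3.60 mmol/kg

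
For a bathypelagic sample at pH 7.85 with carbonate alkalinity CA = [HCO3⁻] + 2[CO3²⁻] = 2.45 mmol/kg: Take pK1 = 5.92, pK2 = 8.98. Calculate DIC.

CA = [HCO3⁻] + 2[CO3²⁻] = (α₁ + 2α₂)·DIC
At pH 7.85: [H⁺]/K1 = 10^-1.93 = 0.011749, K2/[H⁺] = 10^-1.13 = 0.074131
α₁ = 1/(1 + 0.011749 + 0.074131) = 1/1.0859 = 0.9209; α₂ = α₁·K2/[H⁺] = 0.06827
α₁ + 2α₂ = 1.0574
DIC = CA / (α₁ + 2α₂) = 2.45 / 1.0574 = 2.32 mmol/kg

DIC = 2.32 mmol/kg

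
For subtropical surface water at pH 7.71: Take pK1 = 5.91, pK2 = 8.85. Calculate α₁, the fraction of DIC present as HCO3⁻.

α₁ = 0.919

α₁ = 1 / (1 + [H⁺]/K1 + K2/[H⁺]) = 1 / (1 + 10^-1.80 + 10^-1.14)
   = 1 / (1 + 0.015849 + 0.072444) = 1/1.0883 = 0.9189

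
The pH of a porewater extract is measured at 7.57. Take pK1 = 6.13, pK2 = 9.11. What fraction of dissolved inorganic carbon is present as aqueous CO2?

α₀ = 1 / (1 + K1/[H⁺] + K1K2/[H⁺]²) = 1 / (1 + 10^+1.44 + 10^-0.10)
   = 1 / (1 + 27.542 + 0.79433) = 1/29.337 = 0.03409

α₀ = 0.0341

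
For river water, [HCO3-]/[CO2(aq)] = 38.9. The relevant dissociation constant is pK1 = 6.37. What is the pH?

From K1 = [H⁺][HCO3-]/[CO2(aq)]:  pH = pK1 + log₁₀([HCO3-]/[CO2(aq)])
log₁₀(38.9) = +1.590
pH = 6.37 + (+1.590) = 7.96

pH = 7.96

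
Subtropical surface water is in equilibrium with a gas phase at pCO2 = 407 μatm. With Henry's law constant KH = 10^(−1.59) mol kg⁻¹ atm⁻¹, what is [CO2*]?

[CO2*] = 10.5 μmol/kg

KH = 10^(−1.59) = 2.570×10^-2 mol kg⁻¹ atm⁻¹
[CO2*] = KH · pCO2 = 2.570×10^-2 × 407×10^-6 atm = 1.05×10^-5 mol/kg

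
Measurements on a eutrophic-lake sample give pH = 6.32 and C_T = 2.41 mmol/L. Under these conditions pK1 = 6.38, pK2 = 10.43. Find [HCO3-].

[HCO3⁻] = 1.12 mmol/L

α₁ = 1 / (1 + [H⁺]/K1 + K2/[H⁺]) = 1 / (1 + 10^+0.06 + 10^-4.11)
   = 1 / (1 + 1.1482 + 7.7625×10^-5) = 1/2.1482 = 0.4655
[HCO3⁻] = α₁ × DIC = 0.4655 × 2.41 = 1.12 mmol/L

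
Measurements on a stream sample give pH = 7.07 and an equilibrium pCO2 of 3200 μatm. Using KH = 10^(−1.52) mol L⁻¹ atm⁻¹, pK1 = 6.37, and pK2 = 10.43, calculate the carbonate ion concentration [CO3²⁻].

[CO3²⁻] = 0.211 μmol/L

[CO2*] = KH · pCO2 = 10^(−1.52) × 3200×10^-6 = 9.664×10^-5 mol/L
α₀ = 1/(1 + K1/[H⁺] + K1K2/[H⁺]²) = 1/(1 + 10^+0.70 + 10^-2.66) = 0.1663
DIC = [CO2*]/α₀ = 9.664×10^-5 / 0.1663 = 0.5812 mmol/L
[CO3²⁻] = α₂·DIC; α₂ = 0.0003638, so [CO3²⁻] = 0.0003638 × 0.5812 = 0.000211 mmol/L = 0.211 μmol/L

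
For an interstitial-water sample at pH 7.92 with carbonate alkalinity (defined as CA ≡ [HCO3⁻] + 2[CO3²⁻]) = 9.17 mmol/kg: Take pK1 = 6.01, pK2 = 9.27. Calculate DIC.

CA = [HCO3⁻] + 2[CO3²⁻] = (α₁ + 2α₂)·DIC
At pH 7.92: [H⁺]/K1 = 10^-1.91 = 0.012303, K2/[H⁺] = 10^-1.35 = 0.044668
α₁ = 1/(1 + 0.012303 + 0.044668) = 1/1.0570 = 0.9461; α₂ = α₁·K2/[H⁺] = 0.04226
α₁ + 2α₂ = 1.0306
DIC = CA / (α₁ + 2α₂) = 9.17 / 1.0306 = 8.90 mmol/kg

DIC = 8.90 mmol/kg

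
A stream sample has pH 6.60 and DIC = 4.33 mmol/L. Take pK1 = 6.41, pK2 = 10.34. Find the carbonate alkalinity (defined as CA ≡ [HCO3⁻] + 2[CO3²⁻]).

CA = 2.63 mmol/L

CA = [HCO3⁻] + 2[CO3²⁻] = (α₁ + 2α₂)·DIC
At pH 6.60: [H⁺]/K1 = 10^-0.19 = 0.64565, K2/[H⁺] = 10^-3.74 = 0.00018197
α₁ = 1/(1 + 0.64565 + 0.00018197) = 1/1.6458 = 0.6076; α₂ = α₁·K2/[H⁺] = 0.0001106
α₁ + 2α₂ = 0.6078
CA = 0.6078 × 4.33 = 2.63 mmol/L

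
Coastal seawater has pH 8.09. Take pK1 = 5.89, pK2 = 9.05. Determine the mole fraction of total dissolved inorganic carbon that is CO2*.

α₀ = 1 / (1 + K1/[H⁺] + K1K2/[H⁺]²) = 1 / (1 + 10^+2.20 + 10^+1.24)
   = 1 / (1 + 158.49 + 17.378) = 1/176.87 = 0.005654

α₀ = 0.00565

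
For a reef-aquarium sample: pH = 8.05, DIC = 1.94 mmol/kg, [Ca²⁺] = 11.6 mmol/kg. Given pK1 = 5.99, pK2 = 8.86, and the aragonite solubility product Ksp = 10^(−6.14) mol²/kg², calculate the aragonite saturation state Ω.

α₂ = 1 / (1 + [H⁺]/K2 + [H⁺]²/(K1K2)) = 1 / (1 + 10^+0.81 + 10^-1.25)
   = 1 / (1 + 6.4565 + 0.056234) = 1/7.5128 = 0.1331
[CO3²⁻] = α₂ × DIC = 0.1331 × 1.94 = 0.2582 mmol/kg
Ksp = 10^(−6.14) = 7.244×10^-7
Ω = [Ca²⁺][CO3²⁻]/Ksp = (11.6×10^-3)(2.582×10^-4) / 7.244×10^-7 = 4.13

Ω = 4.13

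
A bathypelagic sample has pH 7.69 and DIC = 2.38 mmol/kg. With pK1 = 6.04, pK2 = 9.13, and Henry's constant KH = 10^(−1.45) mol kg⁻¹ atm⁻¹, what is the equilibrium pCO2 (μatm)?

pCO2 = 1420 μatm

α₀ = 1 / (1 + K1/[H⁺] + K1K2/[H⁺]²) = 1 / (1 + 10^+1.65 + 10^+0.21)
   = 1 / (1 + 44.668 + 1.6218) = 1/47.290 = 0.02115
[CO2*] = α₀ × DIC = 0.02115 × 2.38 = 0.05033 mmol/kg
pCO2 = [CO2*]/KH = 5.033×10^-5 / 3.548×10^-2 = 1420 μatm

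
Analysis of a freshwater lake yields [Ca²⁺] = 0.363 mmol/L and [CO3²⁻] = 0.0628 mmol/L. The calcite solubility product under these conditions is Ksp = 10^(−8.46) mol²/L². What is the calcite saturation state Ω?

Ω = 6.57

Ksp = 10^(−8.46) = 3.467×10^-9
Ω = [Ca²⁺][CO3²⁻]/Ksp = (0.363×10^-3)(0.0628×10^-3) / 3.467×10^-9 = 6.57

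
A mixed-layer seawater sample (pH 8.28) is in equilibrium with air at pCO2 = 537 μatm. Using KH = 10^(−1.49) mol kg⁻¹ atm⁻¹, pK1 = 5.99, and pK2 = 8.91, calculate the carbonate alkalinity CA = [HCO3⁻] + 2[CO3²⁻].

CA = 4.98 mmol/kg

[CO2*] = KH · pCO2 = 10^(−1.49) × 537×10^-6 = 1.738×10^-5 mol/kg
α₀ = 1/(1 + K1/[H⁺] + K1K2/[H⁺]²) = 1/(1 + 10^+2.29 + 10^+1.66) = 0.004137
DIC = [CO2*]/α₀ = 1.738×10^-5 / 0.004137 = 4.200 mmol/kg
CA = (α₁ + 2α₂)·DIC = (0.8067 + 2×0.1891) × 4.200 = 4.98 mmol/kg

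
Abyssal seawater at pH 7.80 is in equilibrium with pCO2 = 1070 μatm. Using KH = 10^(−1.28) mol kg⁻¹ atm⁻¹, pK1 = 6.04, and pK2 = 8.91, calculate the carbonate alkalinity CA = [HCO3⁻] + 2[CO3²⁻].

[CO2*] = KH · pCO2 = 10^(−1.28) × 1070×10^-6 = 5.615×10^-5 mol/kg
α₀ = 1/(1 + K1/[H⁺] + K1K2/[H⁺]²) = 1/(1 + 10^+1.76 + 10^+0.65) = 0.01587
DIC = [CO2*]/α₀ = 5.615×10^-5 / 0.01587 = 3.538 mmol/kg
CA = (α₁ + 2α₂)·DIC = (0.9132 + 2×0.07089) × 3.538 = 3.73 mmol/kg

CA = 3.73 mmol/kg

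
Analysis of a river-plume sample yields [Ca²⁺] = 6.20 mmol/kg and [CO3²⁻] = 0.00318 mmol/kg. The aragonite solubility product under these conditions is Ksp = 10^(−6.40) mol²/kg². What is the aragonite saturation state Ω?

Ksp = 10^(−6.40) = 3.981×10^-7
Ω = [Ca²⁺][CO3²⁻]/Ksp = (6.20×10^-3)(0.00318×10^-3) / 3.981×10^-7 = 0.0495

Ω = 0.0495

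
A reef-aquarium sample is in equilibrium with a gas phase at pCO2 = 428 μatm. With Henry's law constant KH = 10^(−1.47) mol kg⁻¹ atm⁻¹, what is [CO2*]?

[CO2*] = 14.5 μmol/kg

KH = 10^(−1.47) = 3.388×10^-2 mol kg⁻¹ atm⁻¹
[CO2*] = KH · pCO2 = 3.388×10^-2 × 428×10^-6 atm = 1.45×10^-5 mol/kg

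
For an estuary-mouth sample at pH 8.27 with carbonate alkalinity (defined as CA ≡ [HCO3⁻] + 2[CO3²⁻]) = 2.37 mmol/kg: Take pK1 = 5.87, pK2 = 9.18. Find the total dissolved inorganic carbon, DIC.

DIC = 2.14 mmol/kg

CA = [HCO3⁻] + 2[CO3²⁻] = (α₁ + 2α₂)·DIC
At pH 8.27: [H⁺]/K1 = 10^-2.40 = 0.0039811, K2/[H⁺] = 10^-0.91 = 0.12303
α₁ = 1/(1 + 0.0039811 + 0.12303) = 1/1.1270 = 0.8873; α₂ = α₁·K2/[H⁺] = 0.1092
α₁ + 2α₂ = 1.1056
DIC = CA / (α₁ + 2α₂) = 2.37 / 1.1056 = 2.14 mmol/kg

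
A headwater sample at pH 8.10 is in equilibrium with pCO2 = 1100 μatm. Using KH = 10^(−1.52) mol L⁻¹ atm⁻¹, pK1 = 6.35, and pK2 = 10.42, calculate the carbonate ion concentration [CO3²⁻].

[CO3²⁻] = 8.94 μmol/L

[CO2*] = KH · pCO2 = 10^(−1.52) × 1100×10^-6 = 3.322×10^-5 mol/L
α₀ = 1/(1 + K1/[H⁺] + K1K2/[H⁺]²) = 1/(1 + 10^+1.75 + 10^-0.57) = 0.01739
DIC = [CO2*]/α₀ = 3.322×10^-5 / 0.01739 = 1.910 mmol/L
[CO3²⁻] = α₂·DIC; α₂ = 0.004681, so [CO3²⁻] = 0.004681 × 1.910 = 0.00894 mmol/L = 8.94 μmol/L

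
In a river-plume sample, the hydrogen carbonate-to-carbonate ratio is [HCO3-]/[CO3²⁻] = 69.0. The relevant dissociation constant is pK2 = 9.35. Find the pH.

pH = 7.51

From K2 = [H⁺][CO3²⁻]/[HCO3-]:  pH = pK2 − log₁₀([HCO3-]/[CO3²⁻])
log₁₀(69.0) = +1.839
pH = 9.35 − (+1.839) = 7.51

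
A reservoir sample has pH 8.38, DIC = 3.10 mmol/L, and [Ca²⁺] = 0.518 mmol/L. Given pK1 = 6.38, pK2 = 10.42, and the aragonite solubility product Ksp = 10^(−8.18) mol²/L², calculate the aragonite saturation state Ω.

α₂ = 1 / (1 + [H⁺]/K2 + [H⁺]²/(K1K2)) = 1 / (1 + 10^+2.04 + 10^+0.04)
   = 1 / (1 + 109.65 + 1.0965) = 1/111.74 = 0.008949
[CO3²⁻] = α₂ × DIC = 0.008949 × 3.10 = 0.02774 mmol/L
Ksp = 10^(−8.18) = 6.607×10^-9
Ω = [Ca²⁺][CO3²⁻]/Ksp = (0.518×10^-3)(2.774×10^-5) / 6.607×10^-9 = 2.18

Ω = 2.18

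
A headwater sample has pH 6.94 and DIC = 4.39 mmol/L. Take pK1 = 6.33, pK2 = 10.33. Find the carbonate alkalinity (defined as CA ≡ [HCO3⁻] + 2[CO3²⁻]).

CA = 3.53 mmol/L

CA = [HCO3⁻] + 2[CO3²⁻] = (α₁ + 2α₂)·DIC
At pH 6.94: [H⁺]/K1 = 10^-0.61 = 0.24547, K2/[H⁺] = 10^-3.39 = 0.00040738
α₁ = 1/(1 + 0.24547 + 0.00040738) = 1/1.2459 = 0.8026; α₂ = α₁·K2/[H⁺] = 0.0003270
α₁ + 2α₂ = 0.8033
CA = 0.8033 × 4.39 = 3.53 mmol/L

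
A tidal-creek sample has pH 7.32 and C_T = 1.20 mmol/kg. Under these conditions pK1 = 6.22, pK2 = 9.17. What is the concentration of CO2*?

[CO2*] = 0.0872 mmol/kg

α₀ = 1 / (1 + K1/[H⁺] + K1K2/[H⁺]²) = 1 / (1 + 10^+1.10 + 10^-0.75)
   = 1 / (1 + 12.589 + 0.17783) = 1/13.767 = 0.07264
[CO2*] = α₀ × DIC = 0.07264 × 1.20 = 0.0872 mmol/kg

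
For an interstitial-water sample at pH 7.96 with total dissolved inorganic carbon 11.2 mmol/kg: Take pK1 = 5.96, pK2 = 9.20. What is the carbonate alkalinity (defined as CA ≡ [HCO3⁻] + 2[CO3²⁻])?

CA = 11.7 mmol/kg

CA = [HCO3⁻] + 2[CO3²⁻] = (α₁ + 2α₂)·DIC
At pH 7.96: [H⁺]/K1 = 10^-2.00 = 0.010000, K2/[H⁺] = 10^-1.24 = 0.057544
α₁ = 1/(1 + 0.010000 + 0.057544) = 1/1.0675 = 0.9367; α₂ = α₁·K2/[H⁺] = 0.05390
α₁ + 2α₂ = 1.0445
CA = 1.0445 × 11.2 = 11.7 mmol/kg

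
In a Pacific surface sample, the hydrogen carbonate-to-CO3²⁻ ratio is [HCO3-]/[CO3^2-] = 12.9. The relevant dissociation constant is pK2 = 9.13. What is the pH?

From K2 = [H⁺][CO3^2-]/[HCO3-]:  pH = pK2 − log₁₀([HCO3-]/[CO3^2-])
log₁₀(12.9) = +1.111
pH = 9.13 − (+1.111) = 8.02

pH = 8.02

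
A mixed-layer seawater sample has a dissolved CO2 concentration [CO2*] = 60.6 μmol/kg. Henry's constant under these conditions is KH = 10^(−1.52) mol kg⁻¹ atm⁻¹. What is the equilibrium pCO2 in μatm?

KH = 10^(−1.52) = 3.020×10^-2 mol kg⁻¹ atm⁻¹
pCO2 = [CO2*]/KH = 60.6×10^-6 / 3.020×10^-2 = 2.01×10^-3 atm = 2010 μatm

pCO2 = 2010 μatm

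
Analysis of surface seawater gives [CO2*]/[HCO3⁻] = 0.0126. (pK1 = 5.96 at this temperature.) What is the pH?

pH = 7.86

From K1 = [H⁺][HCO3⁻]/[CO2*]:  pH = pK1 − log₁₀([CO2*]/[HCO3⁻])
log₁₀(0.0126) = -1.900
pH = 5.96 − (-1.900) = 7.86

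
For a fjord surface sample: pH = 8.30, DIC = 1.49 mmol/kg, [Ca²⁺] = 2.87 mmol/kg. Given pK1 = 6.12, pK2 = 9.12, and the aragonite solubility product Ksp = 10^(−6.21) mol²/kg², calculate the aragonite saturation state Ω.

α₂ = 1 / (1 + [H⁺]/K2 + [H⁺]²/(K1K2)) = 1 / (1 + 10^+0.82 + 10^-1.36)
   = 1 / (1 + 6.6069 + 0.043652) = 1/7.6506 = 0.1307
[CO3²⁻] = α₂ × DIC = 0.1307 × 1.49 = 0.1948 mmol/kg
Ksp = 10^(−6.21) = 6.166×10^-7
Ω = [Ca²⁺][CO3²⁻]/Ksp = (2.87×10^-3)(1.948×10^-4) / 6.166×10^-7 = 0.907

Ω = 0.907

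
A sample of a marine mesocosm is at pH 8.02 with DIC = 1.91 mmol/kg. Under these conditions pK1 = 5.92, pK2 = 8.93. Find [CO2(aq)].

α₀ = 1 / (1 + K1/[H⁺] + K1K2/[H⁺]²) = 1 / (1 + 10^+2.10 + 10^+1.19)
   = 1 / (1 + 125.89 + 15.488) = 1/142.38 = 0.007023
[CO2*] = α₀ × DIC = 0.007023 × 1.91 = 0.0134 mmol/kg = 13.4 μmol/kg

[CO2*] = 13.4 μmol/kg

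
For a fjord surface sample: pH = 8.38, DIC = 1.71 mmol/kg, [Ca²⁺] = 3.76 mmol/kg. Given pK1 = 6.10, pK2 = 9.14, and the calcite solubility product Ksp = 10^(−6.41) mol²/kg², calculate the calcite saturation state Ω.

Ω = 2.44

α₂ = 1 / (1 + [H⁺]/K2 + [H⁺]²/(K1K2)) = 1 / (1 + 10^+0.76 + 10^-1.52)
   = 1 / (1 + 5.7544 + 0.030200) = 1/6.7846 = 0.1474
[CO3²⁻] = α₂ × DIC = 0.1474 × 1.71 = 0.2520 mmol/kg
Ksp = 10^(−6.41) = 3.890×10^-7
Ω = [Ca²⁺][CO3²⁻]/Ksp = (3.76×10^-3)(2.520×10^-4) / 3.890×10^-7 = 2.44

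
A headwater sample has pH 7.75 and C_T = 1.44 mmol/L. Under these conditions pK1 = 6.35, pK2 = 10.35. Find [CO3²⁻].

α₂ = 1 / (1 + [H⁺]/K2 + [H⁺]²/(K1K2)) = 1 / (1 + 10^+2.60 + 10^+1.20)
   = 1 / (1 + 398.11 + 15.849) = 1/414.96 = 0.002410
[CO3²⁻] = α₂ × DIC = 0.002410 × 1.44 = 0.00347 mmol/L = 3.47 μmol/L

[CO3²⁻] = 3.47 μmol/L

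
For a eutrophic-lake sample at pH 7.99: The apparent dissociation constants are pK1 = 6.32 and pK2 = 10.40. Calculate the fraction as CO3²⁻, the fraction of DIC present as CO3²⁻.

α₂ = 0.00379

α₂ = 1 / (1 + [H⁺]/K2 + [H⁺]²/(K1K2)) = 1 / (1 + 10^+2.41 + 10^+0.74)
   = 1 / (1 + 257.04 + 5.4954) = 1/263.53 = 0.003795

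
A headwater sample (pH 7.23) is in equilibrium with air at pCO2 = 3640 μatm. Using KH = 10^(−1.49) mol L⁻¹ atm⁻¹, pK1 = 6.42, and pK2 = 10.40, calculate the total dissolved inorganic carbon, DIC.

[CO2*] = KH · pCO2 = 10^(−1.49) × 3640×10^-6 = 1.178×10^-4 mol/L
α₀ = 1/(1 + K1/[H⁺] + K1K2/[H⁺]²) = 1/(1 + 10^+0.81 + 10^-2.36) = 0.1340
DIC = [CO2*]/α₀ = 1.178×10^-4 / 0.1340 = 0.879 mmol/L

DIC = 0.879 mmol/L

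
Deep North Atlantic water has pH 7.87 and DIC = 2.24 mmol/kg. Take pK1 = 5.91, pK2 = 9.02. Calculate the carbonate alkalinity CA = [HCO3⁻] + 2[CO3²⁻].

CA = 2.36 mmol/kg

CA = [HCO3⁻] + 2[CO3²⁻] = (α₁ + 2α₂)·DIC
At pH 7.87: [H⁺]/K1 = 10^-1.96 = 0.010965, K2/[H⁺] = 10^-1.15 = 0.070795
α₁ = 1/(1 + 0.010965 + 0.070795) = 1/1.0818 = 0.9244; α₂ = α₁·K2/[H⁺] = 0.06544
α₁ + 2α₂ = 1.0553
CA = 1.0553 × 2.24 = 2.36 mmol/kg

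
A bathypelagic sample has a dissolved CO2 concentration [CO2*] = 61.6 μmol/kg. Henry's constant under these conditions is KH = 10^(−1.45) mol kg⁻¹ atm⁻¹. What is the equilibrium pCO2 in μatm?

KH = 10^(−1.45) = 3.548×10^-2 mol kg⁻¹ atm⁻¹
pCO2 = [CO2*]/KH = 61.6×10^-6 / 3.548×10^-2 = 1.74×10^-3 atm = 1740 μatm

pCO2 = 1740 μatm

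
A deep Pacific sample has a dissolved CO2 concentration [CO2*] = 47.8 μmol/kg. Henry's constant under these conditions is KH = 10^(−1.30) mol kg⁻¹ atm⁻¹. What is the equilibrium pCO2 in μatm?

KH = 10^(−1.30) = 5.012×10^-2 mol kg⁻¹ atm⁻¹
pCO2 = [CO2*]/KH = 47.8×10^-6 / 5.012×10^-2 = 9.54×10^-4 atm = 954 μatm

pCO2 = 954 μatm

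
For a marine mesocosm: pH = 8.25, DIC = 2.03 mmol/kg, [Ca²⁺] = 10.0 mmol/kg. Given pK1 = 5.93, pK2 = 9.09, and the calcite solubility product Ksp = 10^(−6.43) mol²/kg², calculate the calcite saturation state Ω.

α₂ = 1 / (1 + [H⁺]/K2 + [H⁺]²/(K1K2)) = 1 / (1 + 10^+0.84 + 10^-1.48)
   = 1 / (1 + 6.9183 + 0.033113) = 1/7.9514 = 0.1258
[CO3²⁻] = α₂ × DIC = 0.1258 × 2.03 = 0.2553 mmol/kg
Ksp = 10^(−6.43) = 3.715×10^-7
Ω = [Ca²⁺][CO3²⁻]/Ksp = (10.0×10^-3)(2.553×10^-4) / 3.715×10^-7 = 6.87

Ω = 6.87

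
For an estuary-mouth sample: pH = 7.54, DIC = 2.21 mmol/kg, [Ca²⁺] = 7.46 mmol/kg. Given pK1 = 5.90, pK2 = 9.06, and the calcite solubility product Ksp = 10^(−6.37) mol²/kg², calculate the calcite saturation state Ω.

Ω = 1.11

α₂ = 1 / (1 + [H⁺]/K2 + [H⁺]²/(K1K2)) = 1 / (1 + 10^+1.52 + 10^-0.12)
   = 1 / (1 + 33.113 + 0.75858) = 1/34.872 = 0.02868
[CO3²⁻] = α₂ × DIC = 0.02868 × 2.21 = 0.06338 mmol/kg
Ksp = 10^(−6.37) = 4.266×10^-7
Ω = [Ca²⁺][CO3²⁻]/Ksp = (7.46×10^-3)(6.338×10^-5) / 4.266×10^-7 = 1.11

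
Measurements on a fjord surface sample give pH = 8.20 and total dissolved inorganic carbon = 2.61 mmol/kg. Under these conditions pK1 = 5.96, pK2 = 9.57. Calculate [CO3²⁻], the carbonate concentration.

α₂ = 1 / (1 + [H⁺]/K2 + [H⁺]²/(K1K2)) = 1 / (1 + 10^+1.37 + 10^-0.87)
   = 1 / (1 + 23.442 + 0.13490) = 1/24.577 = 0.04069
[CO3²⁻] = α₂ × DIC = 0.04069 × 2.61 = 0.106 mmol/kg

[CO3²⁻] = 0.106 mmol/kg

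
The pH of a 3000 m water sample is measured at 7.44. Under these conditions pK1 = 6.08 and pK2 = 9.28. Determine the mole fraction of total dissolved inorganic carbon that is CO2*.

α₀ = 0.0413

α₀ = 1 / (1 + K1/[H⁺] + K1K2/[H⁺]²) = 1 / (1 + 10^+1.36 + 10^-0.48)
   = 1 / (1 + 22.909 + 0.33113) = 1/24.240 = 0.04125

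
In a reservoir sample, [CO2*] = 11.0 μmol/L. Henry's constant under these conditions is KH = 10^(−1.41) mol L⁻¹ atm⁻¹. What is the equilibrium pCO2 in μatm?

pCO2 = 283 μatm

KH = 10^(−1.41) = 3.890×10^-2 mol L⁻¹ atm⁻¹
pCO2 = [CO2*]/KH = 11.0×10^-6 / 3.890×10^-2 = 2.83×10^-4 atm = 283 μatm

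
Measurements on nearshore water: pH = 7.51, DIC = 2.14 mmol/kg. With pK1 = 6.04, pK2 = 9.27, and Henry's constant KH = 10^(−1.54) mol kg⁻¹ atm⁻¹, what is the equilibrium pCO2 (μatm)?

pCO2 = 2390 μatm

α₀ = 1 / (1 + K1/[H⁺] + K1K2/[H⁺]²) = 1 / (1 + 10^+1.47 + 10^-0.29)
   = 1 / (1 + 29.512 + 0.51286) = 1/31.025 = 0.03223
[CO2*] = α₀ × DIC = 0.03223 × 2.14 = 0.06898 mmol/kg
pCO2 = [CO2*]/KH = 6.898×10^-5 / 2.884×10^-2 = 2390 μatm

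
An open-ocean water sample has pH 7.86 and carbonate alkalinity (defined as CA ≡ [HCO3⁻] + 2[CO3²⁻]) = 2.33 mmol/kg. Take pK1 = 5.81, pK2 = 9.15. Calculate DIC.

DIC = 2.24 mmol/kg

CA = [HCO3⁻] + 2[CO3²⁻] = (α₁ + 2α₂)·DIC
At pH 7.86: [H⁺]/K1 = 10^-2.05 = 0.0089125, K2/[H⁺] = 10^-1.29 = 0.051286
α₁ = 1/(1 + 0.0089125 + 0.051286) = 1/1.0602 = 0.9432; α₂ = α₁·K2/[H⁺] = 0.04837
α₁ + 2α₂ = 1.0400
DIC = CA / (α₁ + 2α₂) = 2.33 / 1.0400 = 2.24 mmol/kg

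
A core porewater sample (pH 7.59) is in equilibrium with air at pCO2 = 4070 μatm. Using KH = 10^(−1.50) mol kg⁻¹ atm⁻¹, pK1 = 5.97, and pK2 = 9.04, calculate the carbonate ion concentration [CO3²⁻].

[CO3²⁻] = 0.190 mmol/kg

[CO2*] = KH · pCO2 = 10^(−1.50) × 4070×10^-6 = 1.287×10^-4 mol/kg
α₀ = 1/(1 + K1/[H⁺] + K1K2/[H⁺]²) = 1/(1 + 10^+1.62 + 10^+0.17) = 0.02264
DIC = [CO2*]/α₀ = 1.287×10^-4 / 0.02264 = 5.684 mmol/kg
[CO3²⁻] = α₂·DIC; α₂ = 0.03349, so [CO3²⁻] = 0.03349 × 5.684 = 0.190 mmol/kg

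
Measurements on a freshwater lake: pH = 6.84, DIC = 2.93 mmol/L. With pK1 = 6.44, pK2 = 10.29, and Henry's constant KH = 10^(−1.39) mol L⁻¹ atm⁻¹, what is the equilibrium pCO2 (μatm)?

α₀ = 1 / (1 + K1/[H⁺] + K1K2/[H⁺]²) = 1 / (1 + 10^+0.40 + 10^-3.05)
   = 1 / (1 + 2.5119 + 0.00089125) = 1/3.5128 = 0.2847
[CO2*] = α₀ × DIC = 0.2847 × 2.93 = 0.8341 mmol/L
pCO2 = [CO2*]/KH = 8.341×10^-4 / 4.074×10^-2 = 2.05×10^4 μatm

pCO2 = 2.05×10^4 μatm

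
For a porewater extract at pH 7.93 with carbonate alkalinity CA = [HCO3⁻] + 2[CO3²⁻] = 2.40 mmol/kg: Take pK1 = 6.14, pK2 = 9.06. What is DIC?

CA = [HCO3⁻] + 2[CO3²⁻] = (α₁ + 2α₂)·DIC
At pH 7.93: [H⁺]/K1 = 10^-1.79 = 0.016218, K2/[H⁺] = 10^-1.13 = 0.074131
α₁ = 1/(1 + 0.016218 + 0.074131) = 1/1.0903 = 0.9171; α₂ = α₁·K2/[H⁺] = 0.06799
α₁ + 2α₂ = 1.0531
DIC = CA / (α₁ + 2α₂) = 2.40 / 1.0531 = 2.28 mmol/kg

DIC = 2.28 mmol/kg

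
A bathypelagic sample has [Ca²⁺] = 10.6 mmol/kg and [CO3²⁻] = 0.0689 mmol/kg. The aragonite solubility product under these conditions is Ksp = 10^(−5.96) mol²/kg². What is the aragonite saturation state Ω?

Ω = 0.666

Ksp = 10^(−5.96) = 1.096×10^-6
Ω = [Ca²⁺][CO3²⁻]/Ksp = (10.6×10^-3)(0.0689×10^-3) / 1.096×10^-6 = 0.666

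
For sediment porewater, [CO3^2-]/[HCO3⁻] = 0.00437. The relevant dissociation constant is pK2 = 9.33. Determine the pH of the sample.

pH = 6.97

From K2 = [H⁺][CO3^2-]/[HCO3⁻]:  pH = pK2 + log₁₀([CO3^2-]/[HCO3⁻])
log₁₀(0.00437) = -2.360
pH = 9.33 + (-2.360) = 6.97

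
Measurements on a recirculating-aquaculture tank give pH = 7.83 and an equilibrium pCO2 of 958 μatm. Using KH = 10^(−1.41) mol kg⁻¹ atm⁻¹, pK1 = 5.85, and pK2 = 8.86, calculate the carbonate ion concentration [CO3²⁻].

[CO2*] = KH · pCO2 = 10^(−1.41) × 958×10^-6 = 3.727×10^-5 mol/kg
α₀ = 1/(1 + K1/[H⁺] + K1K2/[H⁺]²) = 1/(1 + 10^+1.98 + 10^+0.95) = 0.009487
DIC = [CO2*]/α₀ = 3.727×10^-5 / 0.009487 = 3.929 mmol/kg
[CO3²⁻] = α₂·DIC; α₂ = 0.08455, so [CO3²⁻] = 0.08455 × 3.929 = 0.332 mmol/kg

[CO3²⁻] = 0.332 mmol/kg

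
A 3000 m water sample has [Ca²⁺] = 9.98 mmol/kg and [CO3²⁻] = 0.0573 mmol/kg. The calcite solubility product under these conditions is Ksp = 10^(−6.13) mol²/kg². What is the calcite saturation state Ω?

Ω = 0.771

Ksp = 10^(−6.13) = 7.413×10^-7
Ω = [Ca²⁺][CO3²⁻]/Ksp = (9.98×10^-3)(0.0573×10^-3) / 7.413×10^-7 = 0.771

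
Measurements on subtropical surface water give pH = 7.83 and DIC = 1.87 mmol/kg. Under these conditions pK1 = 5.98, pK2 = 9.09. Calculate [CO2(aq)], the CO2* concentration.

α₀ = 1 / (1 + K1/[H⁺] + K1K2/[H⁺]²) = 1 / (1 + 10^+1.85 + 10^+0.59)
   = 1 / (1 + 70.795 + 3.8905) = 1/75.685 = 0.01321
[CO2*] = α₀ × DIC = 0.01321 × 1.87 = 0.0247 mmol/kg

[CO2*] = 0.0247 mmol/kg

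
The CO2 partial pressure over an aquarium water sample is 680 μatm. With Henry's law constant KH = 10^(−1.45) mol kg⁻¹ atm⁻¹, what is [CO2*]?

KH = 10^(−1.45) = 3.548×10^-2 mol kg⁻¹ atm⁻¹
[CO2*] = KH · pCO2 = 3.548×10^-2 × 680×10^-6 atm = 2.41×10^-5 mol/kg

[CO2*] = 24.1 μmol/kg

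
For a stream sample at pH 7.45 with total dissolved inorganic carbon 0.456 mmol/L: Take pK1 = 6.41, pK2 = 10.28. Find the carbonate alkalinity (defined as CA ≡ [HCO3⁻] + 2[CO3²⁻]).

CA = [HCO3⁻] + 2[CO3²⁻] = (α₁ + 2α₂)·DIC
At pH 7.45: [H⁺]/K1 = 10^-1.04 = 0.091201, K2/[H⁺] = 10^-2.83 = 0.0014791
α₁ = 1/(1 + 0.091201 + 0.0014791) = 1/1.0927 = 0.9152; α₂ = α₁·K2/[H⁺] = 0.001354
α₁ + 2α₂ = 0.9179
CA = 0.9179 × 0.456 = 0.419 mmol/L

CA = 0.419 mmol/L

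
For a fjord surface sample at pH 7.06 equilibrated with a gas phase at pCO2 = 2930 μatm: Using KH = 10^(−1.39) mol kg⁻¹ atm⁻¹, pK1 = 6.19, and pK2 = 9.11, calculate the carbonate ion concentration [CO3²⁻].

[CO3²⁻] = 7.89 μmol/kg

[CO2*] = KH · pCO2 = 10^(−1.39) × 2930×10^-6 = 1.194×10^-4 mol/kg
α₀ = 1/(1 + K1/[H⁺] + K1K2/[H⁺]²) = 1/(1 + 10^+0.87 + 10^-1.18) = 0.1179
DIC = [CO2*]/α₀ = 1.194×10^-4 / 0.1179 = 1.012 mmol/kg
[CO3²⁻] = α₂·DIC; α₂ = 0.007792, so [CO3²⁻] = 0.007792 × 1.012 = 0.00789 mmol/kg = 7.89 μmol/kg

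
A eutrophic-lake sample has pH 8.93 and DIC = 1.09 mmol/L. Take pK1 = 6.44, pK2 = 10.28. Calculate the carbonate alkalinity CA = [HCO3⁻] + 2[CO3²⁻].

CA = [HCO3⁻] + 2[CO3²⁻] = (α₁ + 2α₂)·DIC
At pH 8.93: [H⁺]/K1 = 10^-2.49 = 0.0032359, K2/[H⁺] = 10^-1.35 = 0.044668
α₁ = 1/(1 + 0.0032359 + 0.044668) = 1/1.0479 = 0.9543; α₂ = α₁·K2/[H⁺] = 0.04263
α₁ + 2α₂ = 1.0395
CA = 1.0395 × 1.09 = 1.13 mmol/L

CA = 1.13 mmol/L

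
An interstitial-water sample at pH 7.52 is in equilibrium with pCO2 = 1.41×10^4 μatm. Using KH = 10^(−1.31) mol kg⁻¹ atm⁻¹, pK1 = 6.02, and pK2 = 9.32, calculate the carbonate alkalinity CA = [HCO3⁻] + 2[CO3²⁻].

CA = 22.5 mmol/kg

[CO2*] = KH · pCO2 = 10^(−1.31) × 1.41×10^4×10^-6 = 6.906×10^-4 mol/kg
α₀ = 1/(1 + K1/[H⁺] + K1K2/[H⁺]²) = 1/(1 + 10^+1.50 + 10^-0.30) = 0.03019
DIC = [CO2*]/α₀ = 6.906×10^-4 / 0.03019 = 22.88 mmol/kg
CA = (α₁ + 2α₂)·DIC = (0.9547 + 2×0.01513) × 22.88 = 22.5 mmol/kg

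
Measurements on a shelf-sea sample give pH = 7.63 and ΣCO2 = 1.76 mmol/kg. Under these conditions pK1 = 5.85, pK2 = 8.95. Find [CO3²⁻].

[CO3²⁻] = 0.0791 mmol/kg

α₂ = 1 / (1 + [H⁺]/K2 + [H⁺]²/(K1K2)) = 1 / (1 + 10^+1.32 + 10^-0.46)
   = 1 / (1 + 20.893 + 0.34674) = 1/22.240 = 0.04496
[CO3²⁻] = α₂ × DIC = 0.04496 × 1.76 = 0.0791 mmol/kg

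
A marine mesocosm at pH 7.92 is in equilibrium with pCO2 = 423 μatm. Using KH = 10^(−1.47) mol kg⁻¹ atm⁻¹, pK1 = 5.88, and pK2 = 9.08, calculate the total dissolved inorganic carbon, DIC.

DIC = 1.69 mmol/kg

[CO2*] = KH · pCO2 = 10^(−1.47) × 423×10^-6 = 1.433×10^-5 mol/kg
α₀ = 1/(1 + K1/[H⁺] + K1K2/[H⁺]²) = 1/(1 + 10^+2.04 + 10^+0.88) = 0.008458
DIC = [CO2*]/α₀ = 1.433×10^-5 / 0.008458 = 1.69 mmol/kg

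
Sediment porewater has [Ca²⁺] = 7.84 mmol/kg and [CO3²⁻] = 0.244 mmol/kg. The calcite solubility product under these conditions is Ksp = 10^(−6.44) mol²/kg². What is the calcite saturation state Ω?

Ksp = 10^(−6.44) = 3.631×10^-7
Ω = [Ca²⁺][CO3²⁻]/Ksp = (7.84×10^-3)(0.244×10^-3) / 3.631×10^-7 = 5.27

Ω = 5.27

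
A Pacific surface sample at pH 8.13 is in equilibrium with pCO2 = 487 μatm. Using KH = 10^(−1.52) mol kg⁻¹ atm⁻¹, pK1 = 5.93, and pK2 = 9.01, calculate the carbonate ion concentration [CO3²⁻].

[CO2*] = KH · pCO2 = 10^(−1.52) × 487×10^-6 = 1.471×10^-5 mol/kg
α₀ = 1/(1 + K1/[H⁺] + K1K2/[H⁺]²) = 1/(1 + 10^+2.20 + 10^+1.32) = 0.005544
DIC = [CO2*]/α₀ = 1.471×10^-5 / 0.005544 = 2.653 mmol/kg
[CO3²⁻] = α₂·DIC; α₂ = 0.1158, so [CO3²⁻] = 0.1158 × 2.653 = 0.307 mmol/kg

[CO3²⁻] = 0.307 mmol/kg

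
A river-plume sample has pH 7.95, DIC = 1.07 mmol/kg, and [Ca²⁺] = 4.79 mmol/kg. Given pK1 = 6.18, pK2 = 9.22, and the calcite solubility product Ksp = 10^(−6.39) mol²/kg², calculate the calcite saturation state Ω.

α₂ = 1 / (1 + [H⁺]/K2 + [H⁺]²/(K1K2)) = 1 / (1 + 10^+1.27 + 10^-0.50)
   = 1 / (1 + 18.621 + 0.31623) = 1/19.937 = 0.05016
[CO3²⁻] = α₂ × DIC = 0.05016 × 1.07 = 0.05367 mmol/kg
Ksp = 10^(−6.39) = 4.074×10^-7
Ω = [Ca²⁺][CO3²⁻]/Ksp = (4.79×10^-3)(5.367×10^-5) / 4.074×10^-7 = 0.631

Ω = 0.631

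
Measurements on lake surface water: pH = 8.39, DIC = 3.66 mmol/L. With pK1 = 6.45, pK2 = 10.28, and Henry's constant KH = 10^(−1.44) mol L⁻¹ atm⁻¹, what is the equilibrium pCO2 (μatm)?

α₀ = 1 / (1 + K1/[H⁺] + K1K2/[H⁺]²) = 1 / (1 + 10^+1.94 + 10^+0.05)
   = 1 / (1 + 87.096 + 1.1220) = 1/89.218 = 0.01121
[CO2*] = α₀ × DIC = 0.01121 × 3.66 = 0.04102 mmol/L
pCO2 = [CO2*]/KH = 4.102×10^-5 / 3.631×10^-2 = 1130 μatm

pCO2 = 1130 μatm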